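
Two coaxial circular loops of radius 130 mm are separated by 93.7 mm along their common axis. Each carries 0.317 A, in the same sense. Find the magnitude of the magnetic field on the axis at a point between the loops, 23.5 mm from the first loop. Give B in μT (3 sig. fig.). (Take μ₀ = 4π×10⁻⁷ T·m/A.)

B ≈ 2.50 μT

Each loop contributes B = μ₀IR²/[2(R²+z²)^(3/2)] on the axis, with z measured from that loop.
Loop 1 (z = 0.0235 m): B₁ = 1.46×10⁻⁶ T. Loop 2 (z = 0.0702 m): B₂ = 1.04×10⁻⁶ T.
The fields add: B = B₁ + B₂ = 2.50×10⁻⁶ T.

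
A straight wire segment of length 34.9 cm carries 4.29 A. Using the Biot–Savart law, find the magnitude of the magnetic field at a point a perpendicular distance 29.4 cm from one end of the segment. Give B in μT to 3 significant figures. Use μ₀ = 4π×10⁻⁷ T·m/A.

B ≈ 1.12 μT

For a finite straight segment, B = (μ₀I/4πd)(sinθ₁ + sinθ₂), where θ₁, θ₂ are the angles from the perpendicular to each end.
The perpendicular foot is at one end, so the two end-offsets along the wire are 0 and L = 0.349 m.
sinθ₁ = 0/√(0²+0.294²) = 0.0000; sinθ₂ = 0.349/√(0.349²+0.294²) = 0.7648.
B = (4π×10⁻⁷ × 4.29) / (4π × 0.294) × (0.0000 + 0.7648) = 1.12×10⁻⁶ T.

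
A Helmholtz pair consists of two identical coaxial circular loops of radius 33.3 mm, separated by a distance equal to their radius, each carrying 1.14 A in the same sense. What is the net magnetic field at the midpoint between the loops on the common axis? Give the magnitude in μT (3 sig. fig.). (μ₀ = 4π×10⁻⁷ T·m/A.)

Each loop contributes B = μ₀IR²/[2(R²+z²)^(3/2)] on the axis, with z measured from that loop.
Loop 1 (z = 0.01665 m): B₁ = 1.54×10⁻⁵ T. Loop 2 (z = 0.01665 m): B₂ = 1.54×10⁻⁵ T.
The fields add: B = B₁ + B₂ = 3.08×10⁻⁵ T.

B ≈ 30.8 μT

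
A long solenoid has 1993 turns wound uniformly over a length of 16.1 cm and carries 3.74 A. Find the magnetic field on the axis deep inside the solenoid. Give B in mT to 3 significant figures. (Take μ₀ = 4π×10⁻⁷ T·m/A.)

Inside a long solenoid, B = μ₀nI with n = 1.238×10⁴ turns/m.
B = 4π×10⁻⁷ × 1.238×10⁴ × 3.74 = 5.82×10⁻² T.

B ≈ 58.2 mT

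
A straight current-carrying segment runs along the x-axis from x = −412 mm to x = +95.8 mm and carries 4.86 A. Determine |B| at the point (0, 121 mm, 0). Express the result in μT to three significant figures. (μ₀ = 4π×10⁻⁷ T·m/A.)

For a finite straight segment, B = (μ₀I/4πd)(sinθ₁ + sinθ₂), where θ₁, θ₂ are the angles from the perpendicular to each end.
The perpendicular distance is d = 0.121 m; the end-offsets along the wire are a = 0.412 m and b = 0.0958 m.
sinθ₁ = 0.412/√(0.412²+0.121²) = 0.9595; sinθ₂ = 0.0958/√(0.0958²+0.121²) = 0.6207.
B = (4π×10⁻⁷ × 4.86) / (4π × 0.121) × (0.9595 + 0.6207) = 6.35×10⁻⁶ T.

B ≈ 6.35 μT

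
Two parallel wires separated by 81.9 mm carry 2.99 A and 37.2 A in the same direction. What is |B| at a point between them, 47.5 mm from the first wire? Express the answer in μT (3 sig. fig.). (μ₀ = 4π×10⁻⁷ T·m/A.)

Each long wire gives B = μ₀I/(2πd). Distances are d₁ = 0.0475 m and d₂ = 0.0344 m.
B₁ = 1.26×10⁻⁵ T, B₂ = 2.16×10⁻⁴ T.
Between parallel currents the two contributions point in opposite directions, so they subtract. B = |B₁ − B₂| = |1.26×10⁻⁵ − 2.16×10⁻⁴| = 2.04×10⁻⁴ T.

B ≈ 204 μT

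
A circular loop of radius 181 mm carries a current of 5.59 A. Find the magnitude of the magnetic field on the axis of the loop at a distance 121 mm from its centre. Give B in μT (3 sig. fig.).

B ≈ 11.1 μT

On the axis of a circular loop, B = μ₀IR² / [2(R²+z²)^(3/2)].
R² + z² = (0.181)² + (0.121)² = 0.0474 m², and (R²+z²)^(3/2) = 1.03×10⁻² m³.
B = (4π×10⁻⁷ × 5.59 × 0.03276) / (2 × 1.03×10⁻²) = 1.11×10⁻⁵ T.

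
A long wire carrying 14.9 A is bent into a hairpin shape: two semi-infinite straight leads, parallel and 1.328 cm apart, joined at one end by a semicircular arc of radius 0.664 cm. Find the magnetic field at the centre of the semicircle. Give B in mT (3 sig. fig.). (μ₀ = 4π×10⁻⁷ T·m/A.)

B ≈ 1.15 mT

The semicircular arc contributes B_arc = μ₀I·π/(4πR) = μ₀I/(4R) = 7.05×10⁻⁴ T.
Each semi-infinite lead is at perpendicular distance R = 0.00664 m from the centre, with the perpendicular foot at its near end, so it contributes μ₀I/(4πR); both point the same way, together 4.49×10⁻⁴ T.
Arc and leads all point the same direction: B = 7.05×10⁻⁴ + 4.49×10⁻⁴ = 1.15×10⁻³ T.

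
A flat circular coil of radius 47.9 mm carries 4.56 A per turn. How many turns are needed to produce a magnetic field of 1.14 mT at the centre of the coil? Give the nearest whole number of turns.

N = 19

For an N-turn coil, B = Nμ₀I/(2R). A single turn gives B₁ = 5.98×10⁻⁵ T with R = 0.0479 m.
N = B/B₁ = 1.14×10⁻³ / 5.98×10⁻⁵ = 19.06.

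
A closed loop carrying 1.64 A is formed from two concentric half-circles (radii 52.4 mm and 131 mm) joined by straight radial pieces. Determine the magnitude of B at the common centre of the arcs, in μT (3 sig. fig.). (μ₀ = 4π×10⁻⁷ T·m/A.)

B ≈ 5.90 μT

The radial connectors point toward the centre, so dl × r̂ = 0 and they contribute nothing.
Each semicircle gives μ₀I/(4R): inner arc 9.83×10⁻⁶ T, outer arc 3.93×10⁻⁶ T.
The two arcs carry current in opposite angular senses, so their fields oppose: B = |9.83×10⁻⁶ − 3.93×10⁻⁶| = 5.90×10⁻⁶ T.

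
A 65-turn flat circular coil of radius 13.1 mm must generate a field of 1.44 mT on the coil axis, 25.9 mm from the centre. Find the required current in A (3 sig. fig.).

For an N-turn coil, B = Nμ₀IR²/[2(R²+z²)^(3/2)] with R = 0.0131 m, z = 0.0259 m, so I = 2B(R²+z²)^(3/2)/(Nμ₀R²) = 2 × 1.44×10⁻³ × 2.45×10⁻⁵ / (65 × 4π×10⁻⁷ × 0.0001716) = 5.02 A.

I ≈ 5.02 A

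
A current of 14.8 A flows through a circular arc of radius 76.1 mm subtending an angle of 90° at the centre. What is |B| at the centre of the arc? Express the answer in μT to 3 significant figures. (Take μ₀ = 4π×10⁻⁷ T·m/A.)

B ≈ 30.5 μT

The Biot–Savart field of a circular arc at its centre is B = μ₀Iφ/(4πR), with φ = 1.571 rad.
B = (4π×10⁻⁷ × 14.8 × 1.571) / (4π × 0.0761) = 3.05×10⁻⁵ T.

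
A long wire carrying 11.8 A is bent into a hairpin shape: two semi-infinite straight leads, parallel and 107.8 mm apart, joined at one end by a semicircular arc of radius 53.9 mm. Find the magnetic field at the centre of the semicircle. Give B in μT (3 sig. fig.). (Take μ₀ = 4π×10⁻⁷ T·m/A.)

The semicircular arc contributes B_arc = μ₀I·π/(4πR) = μ₀I/(4R) = 6.88×10⁻⁵ T.
Each semi-infinite lead is at perpendicular distance R = 0.0539 m from the centre, with the perpendicular foot at its near end, so it contributes μ₀I/(4πR); both point the same way, together 4.38×10⁻⁵ T.
Arc and leads all point the same direction: B = 6.88×10⁻⁵ + 4.38×10⁻⁵ = 1.13×10⁻⁴ T.

B ≈ 113 μT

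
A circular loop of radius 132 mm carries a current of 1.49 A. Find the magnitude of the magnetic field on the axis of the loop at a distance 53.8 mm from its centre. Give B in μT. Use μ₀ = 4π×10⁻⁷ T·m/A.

B ≈ 5.63 μT

On the axis of a circular loop, B = μ₀IR² / [2(R²+z²)^(3/2)].
R² + z² = (0.132)² + (0.0538)² = 0.02032 m², and (R²+z²)^(3/2) = 2.90×10⁻³ m³.
B = (4π×10⁻⁷ × 1.49 × 0.01742) / (2 × 2.90×10⁻³) = 5.63×10⁻⁶ T.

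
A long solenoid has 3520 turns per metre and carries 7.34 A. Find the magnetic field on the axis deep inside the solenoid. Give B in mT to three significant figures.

B ≈ 32.5 mT

Inside a long solenoid, B = μ₀nI with n = 3520 turns/m.
B = 4π×10⁻⁷ × 3520 × 7.34 = 3.25×10⁻² T.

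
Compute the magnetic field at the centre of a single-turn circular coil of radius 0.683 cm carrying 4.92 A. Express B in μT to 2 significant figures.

B ≈ 450 μT

At the centre of a circular loop the Biot–Savart law gives B = μ₀I/(2R).
B = (4π×10⁻⁷ × 4.92) / (2 × 0.00683) = 4.53×10⁻⁴ T.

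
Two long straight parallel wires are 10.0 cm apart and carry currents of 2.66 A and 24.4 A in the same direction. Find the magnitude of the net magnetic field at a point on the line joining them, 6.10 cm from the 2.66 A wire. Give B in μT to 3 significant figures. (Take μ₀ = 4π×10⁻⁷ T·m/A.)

B ≈ 116 μT

Each long wire gives B = μ₀I/(2πd). Distances are d₁ = 0.061 m and d₂ = 0.039 m.
B₁ = 8.72×10⁻⁶ T, B₂ = 1.25×10⁻⁴ T.
Between parallel currents the two contributions point in opposite directions, so they subtract. B = |B₁ − B₂| = |8.72×10⁻⁶ − 1.25×10⁻⁴| = 1.16×10⁻⁴ T.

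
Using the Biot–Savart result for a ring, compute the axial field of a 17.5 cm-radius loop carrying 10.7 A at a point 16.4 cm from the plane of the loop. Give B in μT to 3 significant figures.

On the axis of a circular loop, B = μ₀IR² / [2(R²+z²)^(3/2)].
R² + z² = (0.175)² + (0.164)² = 0.05752 m², and (R²+z²)^(3/2) = 1.38×10⁻² m³.
B = (4π×10⁻⁷ × 10.7 × 0.03063) / (2 × 1.38×10⁻²) = 1.49×10⁻⁵ T.

B ≈ 14.9 μT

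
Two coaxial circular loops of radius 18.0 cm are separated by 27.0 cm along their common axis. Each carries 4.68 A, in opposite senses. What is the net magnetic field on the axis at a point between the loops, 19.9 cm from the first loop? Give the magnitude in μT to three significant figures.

Each loop contributes B = μ₀IR²/[2(R²+z²)^(3/2)] on the axis, with z measured from that loop.
Loop 1 (z = 0.199 m): B₁ = 4.93×10⁻⁶ T. Loop 2 (z = 0.071 m): B₂ = 1.32×10⁻⁵ T.
The fields oppose: B = |B₁ − B₂| = 8.22×10⁻⁶ T.

B ≈ 8.22 μT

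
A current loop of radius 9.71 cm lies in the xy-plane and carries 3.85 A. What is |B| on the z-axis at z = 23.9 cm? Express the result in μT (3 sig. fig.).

B ≈ 1.33 μT

On the axis of a circular loop, B = μ₀IR² / [2(R²+z²)^(3/2)].
R² + z² = (0.0971)² + (0.239)² = 0.06655 m², and (R²+z²)^(3/2) = 1.72×10⁻² m³.
B = (4π×10⁻⁷ × 3.85 × 0.009428) / (2 × 1.72×10⁻²) = 1.33×10⁻⁶ T.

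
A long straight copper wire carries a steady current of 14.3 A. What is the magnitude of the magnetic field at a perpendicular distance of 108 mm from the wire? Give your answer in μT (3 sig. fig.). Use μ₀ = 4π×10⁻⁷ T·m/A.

B ≈ 26.5 μT

For an infinitely long straight wire, B = μ₀I/(2πd).
B = (4π×10⁻⁷ × 14.3) / (2π × 0.108) = 2.65×10⁻⁵ T.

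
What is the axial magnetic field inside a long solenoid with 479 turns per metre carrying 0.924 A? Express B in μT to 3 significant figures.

Inside a long solenoid, B = μ₀nI with n = 479 turns/m.
B = 4π×10⁻⁷ × 479 × 0.924 = 5.56×10⁻⁴ T.

B ≈ 556 μT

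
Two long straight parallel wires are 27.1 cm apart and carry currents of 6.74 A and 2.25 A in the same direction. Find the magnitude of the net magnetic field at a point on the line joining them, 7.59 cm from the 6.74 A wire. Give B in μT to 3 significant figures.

B ≈ 15.5 μT

Each long wire gives B = μ₀I/(2πd). Distances are d₁ = 0.0759 m and d₂ = 0.1951 m.
B₁ = 1.78×10⁻⁵ T, B₂ = 2.31×10⁻⁶ T.
Between parallel currents the two contributions point in opposite directions, so they subtract. B = |B₁ − B₂| = |1.78×10⁻⁵ − 2.31×10⁻⁶| = 1.55×10⁻⁵ T.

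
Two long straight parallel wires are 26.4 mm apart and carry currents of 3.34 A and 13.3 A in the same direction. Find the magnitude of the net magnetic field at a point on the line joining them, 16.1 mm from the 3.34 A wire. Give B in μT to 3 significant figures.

B ≈ 217 μT

Each long wire gives B = μ₀I/(2πd). Distances are d₁ = 0.0161 m and d₂ = 0.0103 m.
B₁ = 4.15×10⁻⁵ T, B₂ = 2.58×10⁻⁴ T.
Between parallel currents the two contributions point in opposite directions, so they subtract. B = |B₁ − B₂| = |4.15×10⁻⁵ − 2.58×10⁻⁴| = 2.17×10⁻⁴ T.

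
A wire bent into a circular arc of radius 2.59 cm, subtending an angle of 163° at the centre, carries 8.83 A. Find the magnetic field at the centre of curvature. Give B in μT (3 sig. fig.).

The Biot–Savart field of a circular arc at its centre is B = μ₀Iφ/(4πR), with φ = 2.845 rad.
B = (4π×10⁻⁷ × 8.83 × 2.845) / (4π × 0.0259) = 9.70×10⁻⁵ T.

B ≈ 97.0 μT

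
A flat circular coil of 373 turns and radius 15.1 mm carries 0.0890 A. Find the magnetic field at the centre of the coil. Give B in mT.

For an N-turn flat coil, B = Nμ₀I/(2R) with R = 0.0151 m.
B = 373 × 3.70×10⁻⁶ T = 1.38×10⁻³ T.

B ≈ 1.38 mT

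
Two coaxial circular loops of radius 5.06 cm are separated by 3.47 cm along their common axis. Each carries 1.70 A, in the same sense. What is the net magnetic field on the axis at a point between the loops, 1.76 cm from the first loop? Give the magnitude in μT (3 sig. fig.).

B ≈ 35.7 μT

Each loop contributes B = μ₀IR²/[2(R²+z²)^(3/2)] on the axis, with z measured from that loop.
Loop 1 (z = 0.0176 m): B₁ = 1.78×10⁻⁵ T. Loop 2 (z = 0.0171 m): B₂ = 1.79×10⁻⁵ T.
The fields add: B = B₁ + B₂ = 3.57×10⁻⁵ T.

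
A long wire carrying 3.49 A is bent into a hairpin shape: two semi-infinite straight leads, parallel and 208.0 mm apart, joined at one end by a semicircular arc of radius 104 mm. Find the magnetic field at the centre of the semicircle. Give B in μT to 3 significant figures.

The semicircular arc contributes B_arc = μ₀I·π/(4πR) = μ₀I/(4R) = 1.05×10⁻⁵ T.
Each semi-infinite lead is at perpendicular distance R = 0.104 m from the centre, with the perpendicular foot at its near end, so it contributes μ₀I/(4πR); both point the same way, together 6.71×10⁻⁶ T.
Arc and leads all point the same direction: B = 1.05×10⁻⁵ + 6.71×10⁻⁶ = 1.73×10⁻⁵ T.

B ≈ 17.3 μT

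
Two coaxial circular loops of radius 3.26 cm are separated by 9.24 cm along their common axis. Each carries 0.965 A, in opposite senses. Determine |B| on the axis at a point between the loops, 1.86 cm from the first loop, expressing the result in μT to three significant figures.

Each loop contributes B = μ₀IR²/[2(R²+z²)^(3/2)] on the axis, with z measured from that loop.
Loop 1 (z = 0.0186 m): B₁ = 1.22×10⁻⁵ T. Loop 2 (z = 0.0738 m): B₂ = 1.23×10⁻⁶ T.
The fields oppose: B = |B₁ − B₂| = 1.10×10⁻⁵ T.

B ≈ 11.0 μT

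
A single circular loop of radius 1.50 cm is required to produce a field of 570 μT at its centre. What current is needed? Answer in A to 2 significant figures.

At the centre of a circular loop B = μ₀I/(2R), so I = 2RB/μ₀.
With R = 0.015 m, I = 2 × 0.015 × 5.70×10⁻⁴ / (4π×10⁻⁷) = 13.6 A.

I ≈ 14 A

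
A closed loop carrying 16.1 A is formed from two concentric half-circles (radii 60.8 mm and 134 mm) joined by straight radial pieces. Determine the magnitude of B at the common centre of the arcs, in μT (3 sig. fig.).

The radial connectors point toward the centre, so dl × r̂ = 0 and they contribute nothing.
Each semicircle gives μ₀I/(4R): inner arc 8.32×10⁻⁵ T, outer arc 3.77×10⁻⁵ T.
The two arcs carry current in opposite angular senses, so their fields oppose: B = |8.32×10⁻⁵ − 3.77×10⁻⁵| = 4.54×10⁻⁵ T.

B ≈ 45.4 μT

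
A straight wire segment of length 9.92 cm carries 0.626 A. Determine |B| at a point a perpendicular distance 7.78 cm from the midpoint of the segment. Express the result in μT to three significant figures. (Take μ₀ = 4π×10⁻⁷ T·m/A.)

B ≈ 0.865 μT

For a finite straight segment, B = (μ₀I/4πd)(sinθ₁ + sinθ₂), where θ₁, θ₂ are the angles from the perpendicular to each end.
The perpendicular from the point meets the wire at its midpoint, so each end is L/2 = 0.0496 m away along the wire.
sinθ₁ = 0.0496/√(0.0496²+0.0778²) = 0.5376; sinθ₂ = 0.0496/√(0.0496²+0.0778²) = 0.5376.
B = (4π×10⁻⁷ × 0.626) / (4π × 0.0778) × (0.5376 + 0.5376) = 8.65×10⁻⁷ T.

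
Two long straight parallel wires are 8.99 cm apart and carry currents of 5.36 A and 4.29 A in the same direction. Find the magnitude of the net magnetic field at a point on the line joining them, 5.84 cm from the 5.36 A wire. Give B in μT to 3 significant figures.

B ≈ 8.88 μT

Each long wire gives B = μ₀I/(2πd). Distances are d₁ = 0.0584 m and d₂ = 0.0315 m.
B₁ = 1.84×10⁻⁵ T, B₂ = 2.72×10⁻⁵ T.
Between parallel currents the two contributions point in opposite directions, so they subtract. B = |B₁ − B₂| = |1.84×10⁻⁵ − 2.72×10⁻⁵| = 8.88×10⁻⁶ T.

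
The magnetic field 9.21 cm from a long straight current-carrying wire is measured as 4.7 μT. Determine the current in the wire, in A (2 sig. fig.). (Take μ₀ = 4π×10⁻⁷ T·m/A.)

I ≈ 2.2 A

For a long straight wire B = μ₀I/(2πd), so I = 2πdB/μ₀.
I = 2π × 0.0921 × 4.70×10⁻⁶ / (4π×10⁻⁷) = 2.16 A.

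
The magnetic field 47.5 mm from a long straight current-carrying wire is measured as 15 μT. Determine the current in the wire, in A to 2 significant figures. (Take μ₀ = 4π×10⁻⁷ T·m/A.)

For a long straight wire B = μ₀I/(2πd), so I = 2πdB/μ₀.
I = 2π × 0.0475 × 1.50×10⁻⁵ / (4π×10⁻⁷) = 3.56 A.

I ≈ 3.6 A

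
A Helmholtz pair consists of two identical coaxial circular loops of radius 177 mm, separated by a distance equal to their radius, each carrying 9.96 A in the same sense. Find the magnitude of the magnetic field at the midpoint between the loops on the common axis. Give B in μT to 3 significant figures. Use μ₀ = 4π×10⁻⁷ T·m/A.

B ≈ 50.6 μT

Each loop contributes B = μ₀IR²/[2(R²+z²)^(3/2)] on the axis, with z measured from that loop.
Loop 1 (z = 0.0885 m): B₁ = 2.53×10⁻⁵ T. Loop 2 (z = 0.0885 m): B₂ = 2.53×10⁻⁵ T.
The fields add: B = B₁ + B₂ = 5.06×10⁻⁵ T.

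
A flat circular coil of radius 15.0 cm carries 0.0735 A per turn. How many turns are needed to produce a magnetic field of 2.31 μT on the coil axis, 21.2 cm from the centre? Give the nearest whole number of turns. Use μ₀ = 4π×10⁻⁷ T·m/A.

For an N-turn coil, B = Nμ₀IR²/[2(R²+z²)^(3/2)]. A single turn gives B₁ = 5.93×10⁻⁸ T with R = 0.15 m, z = 0.212 m.
N = B/B₁ = 2.31×10⁻⁶ / 5.93×10⁻⁸ = 38.94.

N = 39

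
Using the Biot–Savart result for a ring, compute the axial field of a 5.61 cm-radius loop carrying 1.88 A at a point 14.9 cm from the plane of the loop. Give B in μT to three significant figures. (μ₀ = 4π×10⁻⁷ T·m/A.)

On the axis of a circular loop, B = μ₀IR² / [2(R²+z²)^(3/2)].
R² + z² = (0.0561)² + (0.149)² = 0.02535 m², and (R²+z²)^(3/2) = 4.04×10⁻³ m³.
B = (4π×10⁻⁷ × 1.88 × 0.003147) / (2 × 4.04×10⁻³) = 9.21×10⁻⁷ T.

B ≈ 0.921 μT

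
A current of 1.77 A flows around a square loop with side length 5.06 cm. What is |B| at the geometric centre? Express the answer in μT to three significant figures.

B ≈ 39.6 μT

Each side is a finite straight segment at perpendicular distance d = a/(2 tan(π/4)) = 0.0253 m from the centre, with end-angles ±π/4.
One side contributes B₁ = (μ₀I/4πd)·2 sin(π/4) = 9.89×10⁻⁶ T.
All 4 sides add in the same direction: B = 4 × 9.89×10⁻⁶ = 3.96×10⁻⁵ T.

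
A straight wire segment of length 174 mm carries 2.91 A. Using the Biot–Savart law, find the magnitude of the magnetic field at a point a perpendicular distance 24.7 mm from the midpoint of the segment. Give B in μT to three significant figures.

For a finite straight segment, B = (μ₀I/4πd)(sinθ₁ + sinθ₂), where θ₁, θ₂ are the angles from the perpendicular to each end.
The perpendicular from the point meets the wire at its midpoint, so each end is L/2 = 0.087 m away along the wire.
sinθ₁ = 0.087/√(0.087²+0.0247²) = 0.9620; sinθ₂ = 0.087/√(0.087²+0.0247²) = 0.9620.
B = (4π×10⁻⁷ × 2.91) / (4π × 0.0247) × (0.9620 + 0.9620) = 2.27×10⁻⁵ T.

B ≈ 22.7 μT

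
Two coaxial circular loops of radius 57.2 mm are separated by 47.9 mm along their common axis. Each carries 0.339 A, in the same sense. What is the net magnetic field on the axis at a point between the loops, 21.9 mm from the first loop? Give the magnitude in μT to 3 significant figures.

Each loop contributes B = μ₀IR²/[2(R²+z²)^(3/2)] on the axis, with z measured from that loop.
Loop 1 (z = 0.0219 m): B₁ = 3.03×10⁻⁶ T. Loop 2 (z = 0.026 m): B₂ = 2.81×10⁻⁶ T.
The fields add: B = B₁ + B₂ = 5.84×10⁻⁶ T.

B ≈ 5.84 μT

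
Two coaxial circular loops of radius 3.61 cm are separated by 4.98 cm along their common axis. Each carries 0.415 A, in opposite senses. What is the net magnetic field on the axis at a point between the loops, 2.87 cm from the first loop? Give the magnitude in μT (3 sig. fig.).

B ≈ 1.18 μT

Each loop contributes B = μ₀IR²/[2(R²+z²)^(3/2)] on the axis, with z measured from that loop.
Loop 1 (z = 0.0287 m): B₁ = 3.46×10⁻⁶ T. Loop 2 (z = 0.0211 m): B₂ = 4.65×10⁻⁶ T.
The fields oppose: B = |B₁ − B₂| = 1.18×10⁻⁶ T.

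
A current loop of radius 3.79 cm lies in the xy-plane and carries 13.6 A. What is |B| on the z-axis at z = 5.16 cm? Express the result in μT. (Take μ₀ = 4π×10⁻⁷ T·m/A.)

On the axis of a circular loop, B = μ₀IR² / [2(R²+z²)^(3/2)].
R² + z² = (0.0379)² + (0.0516)² = 0.004099 m², and (R²+z²)^(3/2) = 2.62×10⁻⁴ m³.
B = (4π×10⁻⁷ × 13.6 × 0.001436) / (2 × 2.62×10⁻⁴) = 4.68×10⁻⁵ T.

B ≈ 46.8 μT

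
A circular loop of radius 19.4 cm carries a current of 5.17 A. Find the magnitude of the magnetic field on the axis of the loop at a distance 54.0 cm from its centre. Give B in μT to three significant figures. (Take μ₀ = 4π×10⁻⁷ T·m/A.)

On the axis of a circular loop, B = μ₀IR² / [2(R²+z²)^(3/2)].
R² + z² = (0.194)² + (0.54)² = 0.3292 m², and (R²+z²)^(3/2) = 0.189 m³.
B = (4π×10⁻⁷ × 5.17 × 0.03764) / (2 × 0.189) = 6.47×10⁻⁷ T.

B ≈ 0.647 μT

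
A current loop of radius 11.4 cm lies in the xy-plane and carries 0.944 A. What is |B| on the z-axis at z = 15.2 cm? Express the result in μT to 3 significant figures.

B ≈ 1.12 μT

On the axis of a circular loop, B = μ₀IR² / [2(R²+z²)^(3/2)].
R² + z² = (0.114)² + (0.152)² = 0.0361 m², and (R²+z²)^(3/2) = 6.86×10⁻³ m³.
B = (4π×10⁻⁷ × 0.944 × 0.013) / (2 × 6.86×10⁻³) = 1.12×10⁻⁶ T.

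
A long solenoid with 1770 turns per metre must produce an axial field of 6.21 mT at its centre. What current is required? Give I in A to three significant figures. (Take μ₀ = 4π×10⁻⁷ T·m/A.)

Inside a long solenoid B = μ₀nI with n = 1770 m⁻¹, so I = B/(μ₀n).
I = 6.21×10⁻³ / (4π×10⁻⁷ × 1770) = 2.79 A.

I ≈ 2.79 A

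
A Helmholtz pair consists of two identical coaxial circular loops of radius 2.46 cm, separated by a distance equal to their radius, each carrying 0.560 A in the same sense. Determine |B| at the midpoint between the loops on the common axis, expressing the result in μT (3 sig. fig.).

B ≈ 20.5 μT

Each loop contributes B = μ₀IR²/[2(R²+z²)^(3/2)] on the axis, with z measured from that loop.
Loop 1 (z = 0.0123 m): B₁ = 1.02×10⁻⁵ T. Loop 2 (z = 0.0123 m): B₂ = 1.02×10⁻⁵ T.
The fields add: B = B₁ + B₂ = 2.05×10⁻⁵ T.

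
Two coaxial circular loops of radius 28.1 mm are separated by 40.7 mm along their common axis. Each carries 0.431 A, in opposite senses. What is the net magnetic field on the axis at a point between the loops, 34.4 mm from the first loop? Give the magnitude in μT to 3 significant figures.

Each loop contributes B = μ₀IR²/[2(R²+z²)^(3/2)] on the axis, with z measured from that loop.
Loop 1 (z = 0.0344 m): B₁ = 2.44×10⁻⁶ T. Loop 2 (z = 0.0063 m): B₂ = 8.95×10⁻⁶ T.
The fields oppose: B = |B₁ − B₂| = 6.51×10⁻⁶ T.

B ≈ 6.51 μT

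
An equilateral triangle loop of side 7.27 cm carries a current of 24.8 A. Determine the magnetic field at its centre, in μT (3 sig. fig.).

B ≈ 614 μT

Each side is a finite straight segment at perpendicular distance d = a/(2 tan(π/3)) = 0.02099 m from the centre, with end-angles ±π/3.
One side contributes B₁ = (μ₀I/4πd)·2 sin(π/3) = 2.05×10⁻⁴ T.
All 3 sides add in the same direction: B = 3 × 2.05×10⁻⁴ = 6.14×10⁻⁴ T.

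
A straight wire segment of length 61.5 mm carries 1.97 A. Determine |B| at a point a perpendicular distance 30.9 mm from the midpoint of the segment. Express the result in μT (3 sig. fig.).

B ≈ 8.99 μT

For a finite straight segment, B = (μ₀I/4πd)(sinθ₁ + sinθ₂), where θ₁, θ₂ are the angles from the perpendicular to each end.
The perpendicular from the point meets the wire at its midpoint, so each end is L/2 = 0.03075 m away along the wire.
sinθ₁ = 0.03075/√(0.03075²+0.0309²) = 0.7054; sinθ₂ = 0.03075/√(0.03075²+0.0309²) = 0.7054.
B = (4π×10⁻⁷ × 1.97) / (4π × 0.0309) × (0.7054 + 0.7054) = 8.99×10⁻⁶ T.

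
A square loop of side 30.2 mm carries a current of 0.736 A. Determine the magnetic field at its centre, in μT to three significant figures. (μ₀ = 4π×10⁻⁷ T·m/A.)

B ≈ 27.6 μT

Each side is a finite straight segment at perpendicular distance d = a/(2 tan(π/4)) = 0.0151 m from the centre, with end-angles ±π/4.
One side contributes B₁ = (μ₀I/4πd)·2 sin(π/4) = 6.89×10⁻⁶ T.
All 4 sides add in the same direction: B = 4 × 6.89×10⁻⁶ = 2.76×10⁻⁵ T.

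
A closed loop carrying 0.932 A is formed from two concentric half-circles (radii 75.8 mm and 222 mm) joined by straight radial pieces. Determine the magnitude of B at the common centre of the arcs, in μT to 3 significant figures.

B ≈ 2.54 μT

The radial connectors point toward the centre, so dl × r̂ = 0 and they contribute nothing.
Each semicircle gives μ₀I/(4R): inner arc 3.86×10⁻⁶ T, outer arc 1.32×10⁻⁶ T.
The two arcs carry current in opposite angular senses, so their fields oppose: B = |3.86×10⁻⁶ − 1.32×10⁻⁶| = 2.54×10⁻⁶ T.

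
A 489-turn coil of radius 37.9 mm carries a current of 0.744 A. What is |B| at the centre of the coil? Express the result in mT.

B ≈ 6.03 mT

For an N-turn flat coil, B = Nμ₀I/(2R) with R = 0.0379 m.
B = 489 × 1.23×10⁻⁵ T = 6.03×10⁻³ T.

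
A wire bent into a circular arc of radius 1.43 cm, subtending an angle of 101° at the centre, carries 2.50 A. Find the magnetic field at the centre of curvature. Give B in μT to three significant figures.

The Biot–Savart field of a circular arc at its centre is B = μ₀Iφ/(4πR), with φ = 1.763 rad.
B = (4π×10⁻⁷ × 2.50 × 1.763) / (4π × 0.0143) = 3.08×10⁻⁵ T.

B ≈ 30.8 μT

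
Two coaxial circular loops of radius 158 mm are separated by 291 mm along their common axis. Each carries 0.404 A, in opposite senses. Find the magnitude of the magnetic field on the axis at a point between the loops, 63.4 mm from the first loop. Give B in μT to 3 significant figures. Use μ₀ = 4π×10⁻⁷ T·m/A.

Each loop contributes B = μ₀IR²/[2(R²+z²)^(3/2)] on the axis, with z measured from that loop.
Loop 1 (z = 0.0634 m): B₁ = 1.28×10⁻⁶ T. Loop 2 (z = 0.2276 m): B₂ = 2.98×10⁻⁷ T.
The fields oppose: B = |B₁ − B₂| = 9.86×10⁻⁷ T.

B ≈ 0.986 μT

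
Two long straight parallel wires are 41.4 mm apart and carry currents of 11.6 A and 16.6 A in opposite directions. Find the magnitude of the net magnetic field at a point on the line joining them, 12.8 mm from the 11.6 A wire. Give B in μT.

Each long wire gives B = μ₀I/(2πd). Distances are d₁ = 0.0128 m and d₂ = 0.0286 m.
B₁ = 1.81×10⁻⁴ T, B₂ = 1.16×10⁻⁴ T.
Between antiparallel currents both contributions point the same way, so they add. B = B₁ + B₂ = 1.81×10⁻⁴ + 1.16×10⁻⁴ = 2.97×10⁻⁴ T.

B ≈ 297 μT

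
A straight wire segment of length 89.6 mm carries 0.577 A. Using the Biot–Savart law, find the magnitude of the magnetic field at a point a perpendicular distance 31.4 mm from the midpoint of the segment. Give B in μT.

B ≈ 3.01 μT

For a finite straight segment, B = (μ₀I/4πd)(sinθ₁ + sinθ₂), where θ₁, θ₂ are the angles from the perpendicular to each end.
The perpendicular from the point meets the wire at its midpoint, so each end is L/2 = 0.0448 m away along the wire.
sinθ₁ = 0.0448/√(0.0448²+0.0314²) = 0.8189; sinθ₂ = 0.0448/√(0.0448²+0.0314²) = 0.8189.
B = (4π×10⁻⁷ × 0.577) / (4π × 0.0314) × (0.8189 + 0.8189) = 3.01×10⁻⁶ T.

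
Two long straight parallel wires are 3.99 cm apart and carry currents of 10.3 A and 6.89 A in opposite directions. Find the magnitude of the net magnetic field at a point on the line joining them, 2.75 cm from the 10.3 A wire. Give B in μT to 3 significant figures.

B ≈ 186 μT

Each long wire gives B = μ₀I/(2πd). Distances are d₁ = 0.0275 m and d₂ = 0.0124 m.
B₁ = 7.49×10⁻⁵ T, B₂ = 1.11×10⁻⁴ T.
Between antiparallel currents both contributions point the same way, so they add. B = B₁ + B₂ = 7.49×10⁻⁵ + 1.11×10⁻⁴ = 1.86×10⁻⁴ T.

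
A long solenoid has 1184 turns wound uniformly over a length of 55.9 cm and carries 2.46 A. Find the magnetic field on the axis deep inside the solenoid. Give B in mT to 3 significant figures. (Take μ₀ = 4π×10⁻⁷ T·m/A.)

Inside a long solenoid, B = μ₀nI with n = 2118 turns/m.
B = 4π×10⁻⁷ × 2118 × 2.46 = 6.55×10⁻³ T.

B ≈ 6.55 mT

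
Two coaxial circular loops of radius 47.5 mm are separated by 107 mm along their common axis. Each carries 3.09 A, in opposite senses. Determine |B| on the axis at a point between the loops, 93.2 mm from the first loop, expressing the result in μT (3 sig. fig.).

Each loop contributes B = μ₀IR²/[2(R²+z²)^(3/2)] on the axis, with z measured from that loop.
Loop 1 (z = 0.0932 m): B₁ = 3.83×10⁻⁶ T. Loop 2 (z = 0.0138 m): B₂ = 3.62×10⁻⁵ T.
The fields oppose: B = |B₁ − B₂| = 3.24×10⁻⁵ T.

B ≈ 32.4 μT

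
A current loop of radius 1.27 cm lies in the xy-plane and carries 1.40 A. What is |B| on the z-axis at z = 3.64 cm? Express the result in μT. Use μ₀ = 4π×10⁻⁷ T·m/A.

B ≈ 2.48 μT

On the axis of a circular loop, B = μ₀IR² / [2(R²+z²)^(3/2)].
R² + z² = (0.0127)² + (0.0364)² = 0.001486 m², and (R²+z²)^(3/2) = 5.73×10⁻⁵ m³.
B = (4π×10⁻⁷ × 1.40 × 0.0001613) / (2 × 5.73×10⁻⁵) = 2.48×10⁻⁶ T.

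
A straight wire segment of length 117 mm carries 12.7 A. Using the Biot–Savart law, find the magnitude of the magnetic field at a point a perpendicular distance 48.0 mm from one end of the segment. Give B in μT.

B ≈ 24.5 μT

For a finite straight segment, B = (μ₀I/4πd)(sinθ₁ + sinθ₂), where θ₁, θ₂ are the angles from the perpendicular to each end.
The perpendicular foot is at one end, so the two end-offsets along the wire are 0 and L = 0.117 m.
sinθ₁ = 0/√(0²+0.048²) = 0.0000; sinθ₂ = 0.117/√(0.117²+0.048²) = 0.9252.
B = (4π×10⁻⁷ × 12.7) / (4π × 0.048) × (0.0000 + 0.9252) = 2.45×10⁻⁵ T.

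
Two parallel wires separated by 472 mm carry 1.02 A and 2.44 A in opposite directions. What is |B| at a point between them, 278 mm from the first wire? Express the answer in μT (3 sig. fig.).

Each long wire gives B = μ₀I/(2πd). Distances are d₁ = 0.278 m and d₂ = 0.194 m.
B₁ = 7.34×10⁻⁷ T, B₂ = 2.52×10⁻⁶ T.
Between antiparallel currents both contributions point the same way, so they add. B = B₁ + B₂ = 7.34×10⁻⁷ + 2.52×10⁻⁶ = 3.25×10⁻⁶ T.

B ≈ 3.25 μT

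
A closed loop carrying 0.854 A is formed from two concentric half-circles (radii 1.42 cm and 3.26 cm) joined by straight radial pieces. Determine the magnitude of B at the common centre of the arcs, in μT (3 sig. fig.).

B ≈ 10.7 μT

The radial connectors point toward the centre, so dl × r̂ = 0 and they contribute nothing.
Each semicircle gives μ₀I/(4R): inner arc 1.89×10⁻⁵ T, outer arc 8.23×10⁻⁶ T.
The two arcs carry current in opposite angular senses, so their fields oppose: B = |1.89×10⁻⁵ − 8.23×10⁻⁶| = 1.07×10⁻⁵ T.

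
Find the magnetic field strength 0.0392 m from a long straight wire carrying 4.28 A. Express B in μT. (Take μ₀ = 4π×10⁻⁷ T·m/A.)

For an infinitely long straight wire, B = μ₀I/(2πd).
B = (4π×10⁻⁷ × 4.28) / (2π × 0.0392) = 2.18×10⁻⁵ T.

B ≈ 21.8 μT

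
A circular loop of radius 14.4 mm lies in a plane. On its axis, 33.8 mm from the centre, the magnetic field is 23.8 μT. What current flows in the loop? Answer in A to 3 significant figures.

On the axis of a loop, B = μ₀IR²/[2(R²+z²)^(3/2)], so I = 2B(R²+z²)^(3/2)/(μ₀R²).
R² + z² = 0.0002074 + 0.001142 = 0.00135 m²; raised to 3/2 gives 4.96×10⁻⁵ m³.
I = 2 × 2.38×10⁻⁵ × 4.96×10⁻⁵ / (1.26×10⁻⁶ × 0.0002074) = 9.06 A.

I ≈ 9.06 A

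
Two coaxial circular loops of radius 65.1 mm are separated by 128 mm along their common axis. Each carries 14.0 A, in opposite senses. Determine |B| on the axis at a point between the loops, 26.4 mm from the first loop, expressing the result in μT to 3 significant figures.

Each loop contributes B = μ₀IR²/[2(R²+z²)^(3/2)] on the axis, with z measured from that loop.
Loop 1 (z = 0.0264 m): B₁ = 1.08×10⁻⁴ T. Loop 2 (z = 0.1016 m): B₂ = 2.12×10⁻⁵ T.
The fields oppose: B = |B₁ − B₂| = 8.63×10⁻⁵ T.

B ≈ 86.3 μT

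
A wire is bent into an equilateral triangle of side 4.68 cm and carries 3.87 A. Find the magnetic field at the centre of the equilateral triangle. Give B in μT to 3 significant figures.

B ≈ 149 μT

Each side is a finite straight segment at perpendicular distance d = a/(2 tan(π/3)) = 0.01351 m from the centre, with end-angles ±π/3.
One side contributes B₁ = (μ₀I/4πd)·2 sin(π/3) = 4.96×10⁻⁵ T.
All 3 sides add in the same direction: B = 3 × 4.96×10⁻⁵ = 1.49×10⁻⁴ T.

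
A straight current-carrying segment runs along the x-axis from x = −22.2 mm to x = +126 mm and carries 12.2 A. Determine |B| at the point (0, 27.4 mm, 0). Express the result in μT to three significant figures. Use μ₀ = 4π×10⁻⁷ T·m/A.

B ≈ 71.5 μT

For a finite straight segment, B = (μ₀I/4πd)(sinθ₁ + sinθ₂), where θ₁, θ₂ are the angles from the perpendicular to each end.
The perpendicular distance is d = 0.0274 m; the end-offsets along the wire are a = 0.0222 m and b = 0.126 m.
sinθ₁ = 0.0222/√(0.0222²+0.0274²) = 0.6295; sinθ₂ = 0.126/√(0.126²+0.0274²) = 0.9772.
B = (4π×10⁻⁷ × 12.2) / (4π × 0.0274) × (0.6295 + 0.9772) = 7.15×10⁻⁵ T.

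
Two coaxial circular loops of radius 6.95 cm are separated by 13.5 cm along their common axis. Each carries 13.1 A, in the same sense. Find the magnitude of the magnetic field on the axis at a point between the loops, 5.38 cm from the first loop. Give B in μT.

B ≈ 91.1 μT

Each loop contributes B = μ₀IR²/[2(R²+z²)^(3/2)] on the axis, with z measured from that loop.
Loop 1 (z = 0.0538 m): B₁ = 5.86×10⁻⁵ T. Loop 2 (z = 0.0812 m): B₂ = 3.26×10⁻⁵ T.
The fields add: B = B₁ + B₂ = 9.11×10⁻⁵ T.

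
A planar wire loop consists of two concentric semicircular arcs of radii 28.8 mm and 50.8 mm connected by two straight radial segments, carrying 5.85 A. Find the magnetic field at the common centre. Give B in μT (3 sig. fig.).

B ≈ 27.6 μT

The radial connectors point toward the centre, so dl × r̂ = 0 and they contribute nothing.
Each semicircle gives μ₀I/(4R): inner arc 6.38×10⁻⁵ T, outer arc 3.62×10⁻⁵ T.
The two arcs carry current in opposite angular senses, so their fields oppose: B = |6.38×10⁻⁵ − 3.62×10⁻⁵| = 2.76×10⁻⁵ T.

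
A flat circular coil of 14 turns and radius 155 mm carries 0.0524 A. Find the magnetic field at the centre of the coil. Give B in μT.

B ≈ 2.97 μT

For an N-turn flat coil, B = Nμ₀I/(2R) with R = 0.155 m.
B = 14 × 2.12×10⁻⁷ T = 2.97×10⁻⁶ T.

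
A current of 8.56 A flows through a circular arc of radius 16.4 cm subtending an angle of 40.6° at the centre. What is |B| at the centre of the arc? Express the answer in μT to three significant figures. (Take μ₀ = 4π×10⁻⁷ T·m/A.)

The Biot–Savart field of a circular arc at its centre is B = μ₀Iφ/(4πR), with φ = 0.7086 rad.
B = (4π×10⁻⁷ × 8.56 × 0.7086) / (4π × 0.164) = 3.70×10⁻⁶ T.

B ≈ 3.70 μT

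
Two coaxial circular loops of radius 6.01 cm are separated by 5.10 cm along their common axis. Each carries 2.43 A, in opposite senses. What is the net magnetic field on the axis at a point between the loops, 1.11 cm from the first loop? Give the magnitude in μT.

B ≈ 9.47 μT

Each loop contributes B = μ₀IR²/[2(R²+z²)^(3/2)] on the axis, with z measured from that loop.
Loop 1 (z = 0.0111 m): B₁ = 2.42×10⁻⁵ T. Loop 2 (z = 0.0399 m): B₂ = 1.47×10⁻⁵ T.
The fields oppose: B = |B₁ − B₂| = 9.47×10⁻⁶ T.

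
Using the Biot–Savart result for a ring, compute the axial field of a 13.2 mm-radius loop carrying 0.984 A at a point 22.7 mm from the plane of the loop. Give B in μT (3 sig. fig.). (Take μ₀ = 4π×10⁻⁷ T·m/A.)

On the axis of a circular loop, B = μ₀IR² / [2(R²+z²)^(3/2)].
R² + z² = (0.0132)² + (0.0227)² = 0.0006895 m², and (R²+z²)^(3/2) = 1.81×10⁻⁵ m³.
B = (4π×10⁻⁷ × 0.984 × 0.0001742) / (2 × 1.81×10⁻⁵) = 5.95×10⁻⁶ T.

B ≈ 5.95 μT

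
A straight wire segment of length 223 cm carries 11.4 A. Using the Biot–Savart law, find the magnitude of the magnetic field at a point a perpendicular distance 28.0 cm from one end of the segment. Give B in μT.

B ≈ 4.04 μT

For a finite straight segment, B = (μ₀I/4πd)(sinθ₁ + sinθ₂), where θ₁, θ₂ are the angles from the perpendicular to each end.
The perpendicular foot is at one end, so the two end-offsets along the wire are 0 and L = 2.23 m.
sinθ₁ = 0/√(0²+0.28²) = 0.0000; sinθ₂ = 2.23/√(2.23²+0.28²) = 0.9922.
B = (4π×10⁻⁷ × 11.4) / (4π × 0.28) × (0.0000 + 0.9922) = 4.04×10⁻⁶ T.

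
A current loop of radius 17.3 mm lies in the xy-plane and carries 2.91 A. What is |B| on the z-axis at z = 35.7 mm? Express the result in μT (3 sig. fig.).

B ≈ 8.76 μT

On the axis of a circular loop, B = μ₀IR² / [2(R²+z²)^(3/2)].
R² + z² = (0.0173)² + (0.0357)² = 0.001574 m², and (R²+z²)^(3/2) = 6.24×10⁻⁵ m³.
B = (4π×10⁻⁷ × 2.91 × 0.0002993) / (2 × 6.24×10⁻⁵) = 8.76×10⁻⁶ T.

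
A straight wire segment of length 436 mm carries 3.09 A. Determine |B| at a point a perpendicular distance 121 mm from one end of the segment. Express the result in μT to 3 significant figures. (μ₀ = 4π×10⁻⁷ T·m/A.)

For a finite straight segment, B = (μ₀I/4πd)(sinθ₁ + sinθ₂), where θ₁, θ₂ are the angles from the perpendicular to each end.
The perpendicular foot is at one end, so the two end-offsets along the wire are 0 and L = 0.436 m.
sinθ₁ = 0/√(0²+0.121²) = 0.0000; sinθ₂ = 0.436/√(0.436²+0.121²) = 0.9636.
B = (4π×10⁻⁷ × 3.09) / (4π × 0.121) × (0.0000 + 0.9636) = 2.46×10⁻⁶ T.

B ≈ 2.46 μT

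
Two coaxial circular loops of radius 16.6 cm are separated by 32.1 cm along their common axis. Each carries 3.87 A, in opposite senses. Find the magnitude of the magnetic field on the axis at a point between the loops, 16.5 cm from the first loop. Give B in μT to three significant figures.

Each loop contributes B = μ₀IR²/[2(R²+z²)^(3/2)] on the axis, with z measured from that loop.
Loop 1 (z = 0.165 m): B₁ = 5.23×10⁻⁶ T. Loop 2 (z = 0.156 m): B₂ = 5.67×10⁻⁶ T.
The fields oppose: B = |B₁ − B₂| = 4.42×10⁻⁷ T.

B ≈ 0.442 μT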